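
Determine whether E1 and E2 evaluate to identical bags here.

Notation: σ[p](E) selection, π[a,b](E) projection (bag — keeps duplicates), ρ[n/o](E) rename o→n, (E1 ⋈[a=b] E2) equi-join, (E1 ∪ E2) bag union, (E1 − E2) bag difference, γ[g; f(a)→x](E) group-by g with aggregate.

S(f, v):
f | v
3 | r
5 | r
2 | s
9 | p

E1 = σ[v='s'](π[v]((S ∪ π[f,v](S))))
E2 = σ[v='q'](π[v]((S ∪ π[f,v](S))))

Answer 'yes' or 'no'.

E1 stepwise |·|:
  S → 4
  S → 4
  π[f,v](S) → 4
  (S ∪ π[f,v](S)) → 8
  π[v]((S ∪ π[f,v](S))) → 8
  σ[v='s'](π[v]((S ∪ π[f,v](S)))) → 2
E2 stepwise |·|:
  S → 4
  S → 4
  π[f,v](S) → 4
  (S ∪ π[f,v](S)) → 8
  π[v]((S ∪ π[f,v](S))) → 8
  σ[v='q'](π[v]((S ∪ π[f,v](S)))) → 0

E1 result:
v
s
s
E2 result:
v
(0 rows)
Witness: ('s',) appears 2× in E1 but 0× in E2.

no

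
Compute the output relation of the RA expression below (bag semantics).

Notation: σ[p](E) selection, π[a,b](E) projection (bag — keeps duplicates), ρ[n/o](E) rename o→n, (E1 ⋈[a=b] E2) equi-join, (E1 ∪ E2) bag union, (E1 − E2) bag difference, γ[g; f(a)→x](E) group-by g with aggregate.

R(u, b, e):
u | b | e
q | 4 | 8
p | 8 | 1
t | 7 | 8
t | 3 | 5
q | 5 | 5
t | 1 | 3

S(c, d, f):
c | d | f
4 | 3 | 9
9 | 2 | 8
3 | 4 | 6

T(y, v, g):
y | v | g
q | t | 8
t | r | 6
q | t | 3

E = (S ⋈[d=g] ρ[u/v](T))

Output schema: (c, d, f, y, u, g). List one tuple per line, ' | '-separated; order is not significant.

Subexpression sizes:
  S → 3
  T → 3
  ρ[u/v](T) → 3
  (S ⋈[d=g] ρ[u/v](T)) → 1

== RESULT ==
c | d | f | y | u | g
4 | 3 | 9 | q | t | 3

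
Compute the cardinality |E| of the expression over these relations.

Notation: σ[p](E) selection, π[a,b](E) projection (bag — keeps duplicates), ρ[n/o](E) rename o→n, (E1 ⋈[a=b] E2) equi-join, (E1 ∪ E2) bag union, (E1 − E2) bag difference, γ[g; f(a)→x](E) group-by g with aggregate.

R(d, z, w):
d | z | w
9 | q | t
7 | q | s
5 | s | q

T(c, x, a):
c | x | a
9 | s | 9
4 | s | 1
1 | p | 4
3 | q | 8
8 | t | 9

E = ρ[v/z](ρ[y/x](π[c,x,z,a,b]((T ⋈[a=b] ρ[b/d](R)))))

Stepwise |·|:
  T → 5
  R → 3
  ρ[b/d](R) → 3
  (T ⋈[a=b] ρ[b/d](R)) → 2
  π[c,x,z,a,b]((T ⋈[a=b] ρ[b/d](R))) → 2
  ρ[y/x](π[c,x,z,a,b]((T ⋈[a=b] ρ[b/d](R)))) → 2
  ρ[v/z](ρ[y/x](π[c,x,z,a,b]((T ⋈[a=b] ρ[b/d](R))))) → 2

|E| = 2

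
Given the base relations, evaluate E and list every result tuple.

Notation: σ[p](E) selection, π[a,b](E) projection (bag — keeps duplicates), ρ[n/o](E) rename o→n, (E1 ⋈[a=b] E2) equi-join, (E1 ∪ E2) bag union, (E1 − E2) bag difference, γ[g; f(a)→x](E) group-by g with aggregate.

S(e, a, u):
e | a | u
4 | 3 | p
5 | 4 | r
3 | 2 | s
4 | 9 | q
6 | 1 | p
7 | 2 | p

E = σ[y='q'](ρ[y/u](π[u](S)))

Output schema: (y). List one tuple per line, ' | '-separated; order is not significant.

Stepwise |·|:
  S → 6
  π[u](S) → 6
  ρ[y/u](π[u](S)) → 6
  σ[y='q'](ρ[y/u](π[u](S))) → 1

== RESULT ==
y
q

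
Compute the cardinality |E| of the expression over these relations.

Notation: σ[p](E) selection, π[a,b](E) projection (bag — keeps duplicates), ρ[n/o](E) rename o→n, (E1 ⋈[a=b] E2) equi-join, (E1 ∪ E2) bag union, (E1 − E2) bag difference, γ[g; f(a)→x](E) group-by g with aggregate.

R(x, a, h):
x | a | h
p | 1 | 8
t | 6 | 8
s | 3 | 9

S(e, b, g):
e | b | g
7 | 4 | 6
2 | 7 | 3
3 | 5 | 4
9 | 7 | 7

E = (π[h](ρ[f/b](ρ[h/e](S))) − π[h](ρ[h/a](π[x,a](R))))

Subexpression sizes:
  S → 4
  ρ[h/e](S) → 4
  ρ[f/b](ρ[h/e](S)) → 4
  π[h](ρ[f/b](ρ[h/e](S))) → 4
  R → 3
  π[x,a](R) → 3
  ρ[h/a](π[x,a](R)) → 3
  π[h](ρ[h/a](π[x,a](R))) → 3
  (π[h](ρ[f/b](ρ[h/e](S))) − π[h](ρ[h/a](π[x,a](R)))) → 3

|E| = 3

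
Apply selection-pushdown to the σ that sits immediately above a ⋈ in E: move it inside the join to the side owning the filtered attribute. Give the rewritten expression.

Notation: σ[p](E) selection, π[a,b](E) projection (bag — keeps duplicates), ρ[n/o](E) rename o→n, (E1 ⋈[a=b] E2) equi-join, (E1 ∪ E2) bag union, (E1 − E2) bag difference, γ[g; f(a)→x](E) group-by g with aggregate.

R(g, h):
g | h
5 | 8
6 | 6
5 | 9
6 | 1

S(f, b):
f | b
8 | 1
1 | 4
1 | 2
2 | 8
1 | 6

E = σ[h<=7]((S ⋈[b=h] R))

σ filters on h, owned by the right side.
E' = (S ⋈[b=h] σ[h<=7](R))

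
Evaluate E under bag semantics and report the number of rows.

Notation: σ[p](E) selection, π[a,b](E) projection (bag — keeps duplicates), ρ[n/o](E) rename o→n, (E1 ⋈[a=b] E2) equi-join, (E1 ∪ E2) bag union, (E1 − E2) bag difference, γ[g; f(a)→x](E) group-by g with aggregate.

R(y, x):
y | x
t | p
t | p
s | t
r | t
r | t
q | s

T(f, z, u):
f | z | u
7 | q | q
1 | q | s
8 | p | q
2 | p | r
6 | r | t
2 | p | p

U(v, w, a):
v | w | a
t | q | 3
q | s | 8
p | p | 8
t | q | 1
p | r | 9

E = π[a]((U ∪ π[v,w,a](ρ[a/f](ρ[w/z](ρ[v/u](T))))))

Subexpression sizes:
  U → 5
  T → 6
  ρ[v/u](T) → 6
  ρ[w/z](ρ[v/u](T)) → 6
  ρ[a/f](ρ[w/z](ρ[v/u](T))) → 6
  π[v,w,a](ρ[a/f](ρ[w/z](ρ[v/u](T)))) → 6
  (U ∪ π[v,w,a](ρ[a/f](ρ[w/z](ρ[v/u](T))))) → 11
  π[a]((U ∪ π[v,w,a](ρ[a/f](ρ[w/z](ρ[v/u](T)))))) → 11

|E| = 11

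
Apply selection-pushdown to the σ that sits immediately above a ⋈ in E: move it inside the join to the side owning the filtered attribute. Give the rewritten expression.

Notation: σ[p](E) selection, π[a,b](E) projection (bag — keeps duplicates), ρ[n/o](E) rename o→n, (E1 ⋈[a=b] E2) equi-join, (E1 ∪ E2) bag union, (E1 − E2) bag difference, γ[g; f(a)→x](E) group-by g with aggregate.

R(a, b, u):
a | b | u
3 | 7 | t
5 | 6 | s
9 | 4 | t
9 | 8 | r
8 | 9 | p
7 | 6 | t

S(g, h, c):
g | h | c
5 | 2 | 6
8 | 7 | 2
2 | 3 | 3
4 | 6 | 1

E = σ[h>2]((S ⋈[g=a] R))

σ filters on h, owned by the left side.
E' = (σ[h>2](S) ⋈[g=a] R)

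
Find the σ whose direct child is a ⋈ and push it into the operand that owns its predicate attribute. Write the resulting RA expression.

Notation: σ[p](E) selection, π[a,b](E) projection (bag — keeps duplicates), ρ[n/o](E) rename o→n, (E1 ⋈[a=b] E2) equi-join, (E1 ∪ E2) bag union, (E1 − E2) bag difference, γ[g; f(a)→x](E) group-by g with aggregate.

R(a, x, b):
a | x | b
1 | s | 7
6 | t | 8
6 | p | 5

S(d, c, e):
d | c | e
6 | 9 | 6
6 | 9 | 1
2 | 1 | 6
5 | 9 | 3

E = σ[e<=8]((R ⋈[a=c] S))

σ filters on e, owned by the right side.
E' = (R ⋈[a=c] σ[e<=8](S))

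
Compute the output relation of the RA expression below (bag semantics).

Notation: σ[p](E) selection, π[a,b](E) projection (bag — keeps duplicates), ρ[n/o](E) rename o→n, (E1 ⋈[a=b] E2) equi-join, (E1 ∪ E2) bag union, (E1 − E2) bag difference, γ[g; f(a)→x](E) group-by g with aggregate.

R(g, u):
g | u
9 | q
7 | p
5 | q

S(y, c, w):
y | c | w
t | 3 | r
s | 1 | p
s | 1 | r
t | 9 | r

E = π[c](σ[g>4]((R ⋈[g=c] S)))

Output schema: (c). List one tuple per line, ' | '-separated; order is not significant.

Per-node cardinality:
  R → 3
  S → 4
  (R ⋈[g=c] S) → 1
  σ[g>4]((R ⋈[g=c] S)) → 1
  π[c](σ[g>4]((R ⋈[g=c] S))) → 1

== RESULT ==
c
9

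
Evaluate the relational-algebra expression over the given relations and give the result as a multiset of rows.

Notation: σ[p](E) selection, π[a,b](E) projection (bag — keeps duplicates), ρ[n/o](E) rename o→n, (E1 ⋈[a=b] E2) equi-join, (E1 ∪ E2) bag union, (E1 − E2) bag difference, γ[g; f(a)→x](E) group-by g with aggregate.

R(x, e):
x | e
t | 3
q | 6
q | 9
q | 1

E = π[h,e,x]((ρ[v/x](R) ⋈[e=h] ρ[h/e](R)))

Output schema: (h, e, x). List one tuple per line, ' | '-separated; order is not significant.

Row counts bottom-up:
  R → 4
  ρ[v/x](R) → 4
  R → 4
  ρ[h/e](R) → 4
  (ρ[v/x](R) ⋈[e=h] ρ[h/e](R)) → 4
  π[h,e,x]((ρ[v/x](R) ⋈[e=h] ρ[h/e](R))) → 4

== RESULT ==
h | e | x
1 | 1 | q
3 | 3 | t
6 | 6 | q
9 | 9 | q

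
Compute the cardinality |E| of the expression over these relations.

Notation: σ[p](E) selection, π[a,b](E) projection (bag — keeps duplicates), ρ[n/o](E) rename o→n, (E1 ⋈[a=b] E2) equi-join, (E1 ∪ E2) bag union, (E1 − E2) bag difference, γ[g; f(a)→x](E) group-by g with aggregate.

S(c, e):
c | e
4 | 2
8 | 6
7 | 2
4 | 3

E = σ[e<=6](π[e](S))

Subexpression sizes:
  S → 4
  π[e](S) → 4
  σ[e<=6](π[e](S)) → 4

|E| = 4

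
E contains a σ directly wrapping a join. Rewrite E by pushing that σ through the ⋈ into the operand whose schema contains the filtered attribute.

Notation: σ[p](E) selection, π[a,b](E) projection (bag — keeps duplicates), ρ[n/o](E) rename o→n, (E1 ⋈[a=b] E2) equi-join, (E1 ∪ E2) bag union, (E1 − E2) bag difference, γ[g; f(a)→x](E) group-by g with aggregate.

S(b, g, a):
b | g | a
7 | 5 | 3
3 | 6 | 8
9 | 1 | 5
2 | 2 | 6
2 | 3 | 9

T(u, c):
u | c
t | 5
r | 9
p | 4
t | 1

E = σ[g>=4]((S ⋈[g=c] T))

σ filters on g, owned by the left side.
E' = (σ[g>=4](S) ⋈[g=c] T)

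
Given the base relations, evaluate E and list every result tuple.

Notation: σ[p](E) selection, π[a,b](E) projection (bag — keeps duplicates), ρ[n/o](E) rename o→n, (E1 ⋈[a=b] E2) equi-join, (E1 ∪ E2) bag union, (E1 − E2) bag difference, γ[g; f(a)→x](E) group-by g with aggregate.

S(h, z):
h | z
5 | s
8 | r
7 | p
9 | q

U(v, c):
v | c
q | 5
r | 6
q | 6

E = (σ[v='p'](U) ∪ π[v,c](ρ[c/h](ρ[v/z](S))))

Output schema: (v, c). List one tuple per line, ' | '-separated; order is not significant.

Per-node cardinality:
  U → 3
  σ[v='p'](U) → 0
  S → 4
  ρ[v/z](S) → 4
  ρ[c/h](ρ[v/z](S)) → 4
  π[v,c](ρ[c/h](ρ[v/z](S))) → 4
  (σ[v='p'](U) ∪ π[v,c](ρ[c/h](ρ[v/z](S)))) → 4

== RESULT ==
v | c
p | 7
q | 9
r | 8
s | 5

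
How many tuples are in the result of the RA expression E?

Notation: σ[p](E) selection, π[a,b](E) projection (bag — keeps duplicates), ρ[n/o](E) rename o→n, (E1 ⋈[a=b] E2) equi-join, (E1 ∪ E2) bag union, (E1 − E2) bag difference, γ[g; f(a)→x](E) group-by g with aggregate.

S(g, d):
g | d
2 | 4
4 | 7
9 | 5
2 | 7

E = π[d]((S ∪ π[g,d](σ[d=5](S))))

Stepwise |·|:
  S → 4
  S → 4
  σ[d=5](S) → 1
  π[g,d](σ[d=5](S)) → 1
  (S ∪ π[g,d](σ[d=5](S))) → 5
  π[d]((S ∪ π[g,d](σ[d=5](S)))) → 5

|E| = 5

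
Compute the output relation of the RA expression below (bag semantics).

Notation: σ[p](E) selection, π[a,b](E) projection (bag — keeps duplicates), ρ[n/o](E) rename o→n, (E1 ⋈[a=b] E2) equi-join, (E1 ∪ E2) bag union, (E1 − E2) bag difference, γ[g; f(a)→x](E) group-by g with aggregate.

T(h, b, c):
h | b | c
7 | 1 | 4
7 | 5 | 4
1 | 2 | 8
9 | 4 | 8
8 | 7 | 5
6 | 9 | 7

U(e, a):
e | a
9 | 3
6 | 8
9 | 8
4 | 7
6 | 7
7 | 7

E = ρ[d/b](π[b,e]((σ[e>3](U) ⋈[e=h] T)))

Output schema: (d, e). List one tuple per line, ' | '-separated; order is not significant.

Row counts bottom-up:
  U → 6
  σ[e>3](U) → 6
  T → 6
  (σ[e>3](U) ⋈[e=h] T) → 6
  π[b,e]((σ[e>3](U) ⋈[e=h] T)) → 6
  ρ[d/b](π[b,e]((σ[e>3](U) ⋈[e=h] T))) → 6

== RESULT ==
d | e
1 | 7
4 | 9
4 | 9
5 | 7
9 | 6
9 | 6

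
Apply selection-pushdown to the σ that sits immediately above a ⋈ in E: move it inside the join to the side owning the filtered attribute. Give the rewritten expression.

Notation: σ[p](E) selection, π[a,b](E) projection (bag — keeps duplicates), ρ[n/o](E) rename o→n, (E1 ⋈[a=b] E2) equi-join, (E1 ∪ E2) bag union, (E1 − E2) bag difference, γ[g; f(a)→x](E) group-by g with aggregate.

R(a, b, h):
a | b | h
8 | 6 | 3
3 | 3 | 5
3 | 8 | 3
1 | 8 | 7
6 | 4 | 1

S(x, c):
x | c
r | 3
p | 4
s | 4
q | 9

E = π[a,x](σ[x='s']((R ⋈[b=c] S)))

σ filters on x, owned by the right side.
E' = π[a,x]((R ⋈[b=c] σ[x='s'](S)))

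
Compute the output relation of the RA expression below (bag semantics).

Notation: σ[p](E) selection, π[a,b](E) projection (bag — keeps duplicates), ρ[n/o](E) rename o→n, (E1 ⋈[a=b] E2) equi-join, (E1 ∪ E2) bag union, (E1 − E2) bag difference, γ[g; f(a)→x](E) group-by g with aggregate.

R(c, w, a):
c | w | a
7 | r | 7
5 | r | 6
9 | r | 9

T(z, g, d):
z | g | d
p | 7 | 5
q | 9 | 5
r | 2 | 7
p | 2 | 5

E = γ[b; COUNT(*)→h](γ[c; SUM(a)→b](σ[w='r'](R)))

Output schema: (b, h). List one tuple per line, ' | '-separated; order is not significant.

Subexpression sizes:
  R → 3
  σ[w='r'](R) → 3
  γ[c; SUM(a)→b](σ[w='r'](R)) → 3
  γ[b; COUNT(*)→h](γ[c; SUM(a)→b](σ[w='r'](R))) → 3

== RESULT ==
b | h
6 | 1
7 | 1
9 | 1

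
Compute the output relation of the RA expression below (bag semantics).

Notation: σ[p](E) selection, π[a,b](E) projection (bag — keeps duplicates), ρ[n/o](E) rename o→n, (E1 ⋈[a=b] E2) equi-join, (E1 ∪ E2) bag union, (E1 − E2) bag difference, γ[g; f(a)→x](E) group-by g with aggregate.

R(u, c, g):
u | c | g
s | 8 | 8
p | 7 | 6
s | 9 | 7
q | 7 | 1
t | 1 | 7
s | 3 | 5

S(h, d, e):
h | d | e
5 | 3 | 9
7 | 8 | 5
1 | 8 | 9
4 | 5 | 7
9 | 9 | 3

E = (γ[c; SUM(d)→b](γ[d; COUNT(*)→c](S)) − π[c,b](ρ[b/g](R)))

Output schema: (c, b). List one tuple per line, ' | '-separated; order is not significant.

Stepwise |·|:
  S → 5
  γ[d; COUNT(*)→c](S) → 4
  γ[c; SUM(d)→b](γ[d; COUNT(*)→c](S)) → 2
  R → 6
  ρ[b/g](R) → 6
  π[c,b](ρ[b/g](R)) → 6
  (γ[c; SUM(d)→b](γ[d; COUNT(*)→c](S)) − π[c,b](ρ[b/g](R))) → 2

== RESULT ==
c | b
1 | 17
2 | 8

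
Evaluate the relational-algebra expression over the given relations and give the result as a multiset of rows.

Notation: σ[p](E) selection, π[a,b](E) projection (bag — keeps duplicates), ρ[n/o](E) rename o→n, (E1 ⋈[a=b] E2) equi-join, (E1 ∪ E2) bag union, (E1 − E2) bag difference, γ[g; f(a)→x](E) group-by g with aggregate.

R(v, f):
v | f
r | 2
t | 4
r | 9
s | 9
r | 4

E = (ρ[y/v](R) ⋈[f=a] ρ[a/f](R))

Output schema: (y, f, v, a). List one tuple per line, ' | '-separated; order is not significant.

Per-node cardinality:
  R → 5
  ρ[y/v](R) → 5
  R → 5
  ρ[a/f](R) → 5
  (ρ[y/v](R) ⋈[f=a] ρ[a/f](R)) → 9

== RESULT ==
y | f | v | a
r | 2 | r | 2
r | 4 | r | 4
r | 4 | t | 4
r | 9 | r | 9
r | 9 | s | 9
s | 9 | r | 9
s | 9 | s | 9
t | 4 | r | 4
t | 4 | t | 4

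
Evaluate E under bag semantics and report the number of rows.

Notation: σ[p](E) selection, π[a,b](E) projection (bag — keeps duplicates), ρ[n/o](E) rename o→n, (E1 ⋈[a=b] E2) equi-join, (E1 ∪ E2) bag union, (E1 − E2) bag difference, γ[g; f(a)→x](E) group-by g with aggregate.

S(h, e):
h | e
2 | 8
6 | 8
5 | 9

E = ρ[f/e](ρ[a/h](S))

Row counts bottom-up:
  S → 3
  ρ[a/h](S) → 3
  ρ[f/e](ρ[a/h](S)) → 3

|E| = 3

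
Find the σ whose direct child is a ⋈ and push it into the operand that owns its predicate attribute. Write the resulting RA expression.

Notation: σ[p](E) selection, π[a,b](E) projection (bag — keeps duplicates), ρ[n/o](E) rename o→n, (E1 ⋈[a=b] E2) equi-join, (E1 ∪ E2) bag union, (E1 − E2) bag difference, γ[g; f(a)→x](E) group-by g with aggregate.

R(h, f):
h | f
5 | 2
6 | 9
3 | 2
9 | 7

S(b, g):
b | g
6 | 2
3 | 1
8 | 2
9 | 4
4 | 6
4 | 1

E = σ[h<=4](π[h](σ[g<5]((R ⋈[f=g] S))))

σ filters on g, owned by the right side.
E' = σ[h<=4](π[h]((R ⋈[f=g] σ[g<5](S))))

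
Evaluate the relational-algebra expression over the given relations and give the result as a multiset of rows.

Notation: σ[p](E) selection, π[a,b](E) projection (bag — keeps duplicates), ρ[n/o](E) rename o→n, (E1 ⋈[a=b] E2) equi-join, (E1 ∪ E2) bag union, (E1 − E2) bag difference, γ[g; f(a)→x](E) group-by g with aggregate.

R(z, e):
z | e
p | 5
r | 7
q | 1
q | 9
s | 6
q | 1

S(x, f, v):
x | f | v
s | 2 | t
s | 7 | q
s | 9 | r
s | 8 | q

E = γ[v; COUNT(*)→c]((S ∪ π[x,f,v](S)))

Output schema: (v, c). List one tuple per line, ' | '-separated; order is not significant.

Row counts bottom-up:
  S → 4
  S → 4
  π[x,f,v](S) → 4
  (S ∪ π[x,f,v](S)) → 8
  γ[v; COUNT(*)→c]((S ∪ π[x,f,v](S))) → 3

== RESULT ==
v | c
q | 4
r | 2
t | 2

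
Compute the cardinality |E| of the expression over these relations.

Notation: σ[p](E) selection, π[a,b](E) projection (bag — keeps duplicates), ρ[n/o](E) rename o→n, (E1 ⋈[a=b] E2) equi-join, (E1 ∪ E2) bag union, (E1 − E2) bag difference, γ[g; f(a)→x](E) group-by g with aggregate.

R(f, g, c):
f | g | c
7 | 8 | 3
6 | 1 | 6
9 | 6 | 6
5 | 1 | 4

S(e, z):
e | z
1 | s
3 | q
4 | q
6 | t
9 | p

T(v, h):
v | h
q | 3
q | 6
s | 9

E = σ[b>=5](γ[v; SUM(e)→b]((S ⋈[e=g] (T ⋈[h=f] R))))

Stepwise |·|:
  S → 5
  T → 3
  R → 4
  (T ⋈[h=f] R) → 2
  (S ⋈[e=g] (T ⋈[h=f] R)) → 2
  γ[v; SUM(e)→b]((S ⋈[e=g] (T ⋈[h=f] R))) → 2
  σ[b>=5](γ[v; SUM(e)→b]((S ⋈[e=g] (T ⋈[h=f] R)))) → 1

|E| = 1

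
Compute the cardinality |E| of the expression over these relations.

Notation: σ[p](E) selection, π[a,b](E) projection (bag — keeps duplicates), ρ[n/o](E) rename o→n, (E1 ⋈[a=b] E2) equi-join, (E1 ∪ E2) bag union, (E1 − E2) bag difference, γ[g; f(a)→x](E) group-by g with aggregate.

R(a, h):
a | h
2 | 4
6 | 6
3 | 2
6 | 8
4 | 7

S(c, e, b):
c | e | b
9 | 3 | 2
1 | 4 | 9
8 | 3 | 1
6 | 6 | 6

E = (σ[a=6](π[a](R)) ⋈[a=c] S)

Per-node cardinality:
  R → 5
  π[a](R) → 5
  σ[a=6](π[a](R)) → 2
  S → 4
  (σ[a=6](π[a](R)) ⋈[a=c] S) → 2

|E| = 2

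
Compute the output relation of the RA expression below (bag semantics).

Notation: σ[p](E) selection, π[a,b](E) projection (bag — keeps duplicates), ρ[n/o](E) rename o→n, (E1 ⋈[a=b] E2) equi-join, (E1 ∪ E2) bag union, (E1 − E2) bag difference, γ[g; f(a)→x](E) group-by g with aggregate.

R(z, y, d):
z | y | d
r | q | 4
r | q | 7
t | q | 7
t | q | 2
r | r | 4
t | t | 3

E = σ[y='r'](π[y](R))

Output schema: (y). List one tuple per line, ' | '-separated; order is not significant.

Stepwise |·|:
  R → 6
  π[y](R) → 6
  σ[y='r'](π[y](R)) → 1

== RESULT ==
y
r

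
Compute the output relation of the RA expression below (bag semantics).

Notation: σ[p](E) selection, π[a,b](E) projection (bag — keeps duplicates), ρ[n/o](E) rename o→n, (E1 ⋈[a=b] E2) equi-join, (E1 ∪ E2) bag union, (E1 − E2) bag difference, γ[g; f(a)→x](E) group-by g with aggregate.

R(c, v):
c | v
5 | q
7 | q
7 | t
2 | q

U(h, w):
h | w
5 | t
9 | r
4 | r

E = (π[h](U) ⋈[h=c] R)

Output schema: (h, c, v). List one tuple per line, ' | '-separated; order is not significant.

Stepwise |·|:
  U → 3
  π[h](U) → 3
  R → 4
  (π[h](U) ⋈[h=c] R) → 1

== RESULT ==
h | c | v
5 | 5 | q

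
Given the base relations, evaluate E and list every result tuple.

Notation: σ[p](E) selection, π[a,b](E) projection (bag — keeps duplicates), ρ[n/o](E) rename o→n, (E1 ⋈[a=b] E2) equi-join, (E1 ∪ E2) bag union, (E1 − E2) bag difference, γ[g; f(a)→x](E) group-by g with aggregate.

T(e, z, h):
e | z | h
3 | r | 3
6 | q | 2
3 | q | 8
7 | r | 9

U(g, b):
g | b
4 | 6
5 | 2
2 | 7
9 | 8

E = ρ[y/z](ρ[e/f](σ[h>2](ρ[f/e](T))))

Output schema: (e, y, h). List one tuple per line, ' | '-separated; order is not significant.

Per-node cardinality:
  T → 4
  ρ[f/e](T) → 4
  σ[h>2](ρ[f/e](T)) → 3
  ρ[e/f](σ[h>2](ρ[f/e](T))) → 3
  ρ[y/z](ρ[e/f](σ[h>2](ρ[f/e](T)))) → 3

== RESULT ==
e | y | h
3 | q | 8
3 | r | 3
7 | r | 9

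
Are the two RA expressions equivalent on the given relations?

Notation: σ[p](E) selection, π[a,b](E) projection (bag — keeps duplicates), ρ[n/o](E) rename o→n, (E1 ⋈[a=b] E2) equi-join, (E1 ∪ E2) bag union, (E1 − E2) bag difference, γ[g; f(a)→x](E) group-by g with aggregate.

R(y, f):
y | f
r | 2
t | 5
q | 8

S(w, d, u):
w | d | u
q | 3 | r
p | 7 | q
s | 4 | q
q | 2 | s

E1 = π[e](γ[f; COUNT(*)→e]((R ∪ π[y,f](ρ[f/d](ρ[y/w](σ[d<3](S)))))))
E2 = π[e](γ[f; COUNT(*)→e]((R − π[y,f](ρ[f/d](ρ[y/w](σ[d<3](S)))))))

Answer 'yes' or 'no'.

E1 per-node cardinality:
  R → 3
  S → 4
  σ[d<3](S) → 1
  ρ[y/w](σ[d<3](S)) → 1
  ρ[f/d](ρ[y/w](σ[d<3](S))) → 1
  π[y,f](ρ[f/d](ρ[y/w](σ[d<3](S)))) → 1
  (R ∪ π[y,f](ρ[f/d](ρ[y/w](σ[d<3](S))))) → 4
  γ[f; COUNT(*)→e]((R ∪ π[y,f](ρ[f/d](ρ[y/w](σ[d<3](S)))))) → 3
  π[e](γ[f; COUNT(*)→e]((R ∪ π[y,f](ρ[f/d](ρ[y/w](σ[d<3](S))))))) → 3
E2 per-node cardinality:
  R → 3
  S → 4
  σ[d<3](S) → 1
  ρ[y/w](σ[d<3](S)) → 1
  ρ[f/d](ρ[y/w](σ[d<3](S))) → 1
  π[y,f](ρ[f/d](ρ[y/w](σ[d<3](S)))) → 1
  (R − π[y,f](ρ[f/d](ρ[y/w](σ[d<3](S))))) → 3
  γ[f; COUNT(*)→e]((R − π[y,f](ρ[f/d](ρ[y/w](σ[d<3](S)))))) → 3
  π[e](γ[f; COUNT(*)→e]((R − π[y,f](ρ[f/d](ρ[y/w](σ[d<3](S))))))) → 3

E1 result:
e
1
1
2
E2 result:
e
1
1
1
Witness: (1,) appears 2× in E1 but 3× in E2.

no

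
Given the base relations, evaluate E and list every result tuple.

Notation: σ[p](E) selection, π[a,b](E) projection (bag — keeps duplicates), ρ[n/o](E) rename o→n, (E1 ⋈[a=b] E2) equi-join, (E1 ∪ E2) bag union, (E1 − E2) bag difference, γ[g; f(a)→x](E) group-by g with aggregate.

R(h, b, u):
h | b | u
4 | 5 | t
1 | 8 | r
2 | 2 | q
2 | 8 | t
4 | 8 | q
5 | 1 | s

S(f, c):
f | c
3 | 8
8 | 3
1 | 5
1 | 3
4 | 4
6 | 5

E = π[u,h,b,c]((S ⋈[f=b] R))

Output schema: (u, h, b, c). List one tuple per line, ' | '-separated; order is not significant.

Stepwise |·|:
  S → 6
  R → 6
  (S ⋈[f=b] R) → 5
  π[u,h,b,c]((S ⋈[f=b] R)) → 5

== RESULT ==
u | h | b | c
q | 4 | 8 | 3
r | 1 | 8 | 3
s | 5 | 1 | 3
s | 5 | 1 | 5
t | 2 | 8 | 3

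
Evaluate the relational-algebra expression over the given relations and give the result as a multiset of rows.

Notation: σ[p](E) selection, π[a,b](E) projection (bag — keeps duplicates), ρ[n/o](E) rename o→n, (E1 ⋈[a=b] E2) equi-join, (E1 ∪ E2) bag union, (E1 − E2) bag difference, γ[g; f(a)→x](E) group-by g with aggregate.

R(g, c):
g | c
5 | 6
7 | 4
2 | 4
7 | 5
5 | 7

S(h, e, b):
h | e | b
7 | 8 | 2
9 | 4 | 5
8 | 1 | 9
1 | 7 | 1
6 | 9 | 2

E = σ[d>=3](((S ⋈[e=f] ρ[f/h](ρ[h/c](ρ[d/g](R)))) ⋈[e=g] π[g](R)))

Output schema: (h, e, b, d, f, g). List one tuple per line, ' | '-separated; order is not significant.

Subexpression sizes:
  S → 5
  R → 5
  ρ[d/g](R) → 5
  ρ[h/c](ρ[d/g](R)) → 5
  ρ[f/h](ρ[h/c](ρ[d/g](R))) → 5
  (S ⋈[e=f] ρ[f/h](ρ[h/c](ρ[d/g](R)))) → 3
  R → 5
  π[g](R) → 5
  ((S ⋈[e=f] ρ[f/h](ρ[h/c](ρ[d/g](R)))) ⋈[e=g] π[g](R)) → 2
  σ[d>=3](((S ⋈[e=f] ρ[f/h](ρ[h/c](ρ[d/g](R)))) ⋈[e=g] π[g](R))) → 2

== RESULT ==
h | e | b | d | f | g
1 | 7 | 1 | 5 | 7 | 7
1 | 7 | 1 | 5 | 7 | 7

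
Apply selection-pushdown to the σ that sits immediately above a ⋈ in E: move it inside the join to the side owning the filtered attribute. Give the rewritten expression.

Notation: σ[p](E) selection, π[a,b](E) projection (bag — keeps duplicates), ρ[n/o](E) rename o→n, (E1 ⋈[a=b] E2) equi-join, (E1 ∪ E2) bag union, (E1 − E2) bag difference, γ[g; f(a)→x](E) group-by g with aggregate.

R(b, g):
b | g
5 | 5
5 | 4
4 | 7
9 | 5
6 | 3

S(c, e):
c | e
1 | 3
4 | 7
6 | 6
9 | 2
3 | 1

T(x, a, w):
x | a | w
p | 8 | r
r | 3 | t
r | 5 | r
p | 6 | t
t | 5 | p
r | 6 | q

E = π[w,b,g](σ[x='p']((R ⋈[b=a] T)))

σ filters on x, owned by the right side.
E' = π[w,b,g]((R ⋈[b=a] σ[x='p'](T)))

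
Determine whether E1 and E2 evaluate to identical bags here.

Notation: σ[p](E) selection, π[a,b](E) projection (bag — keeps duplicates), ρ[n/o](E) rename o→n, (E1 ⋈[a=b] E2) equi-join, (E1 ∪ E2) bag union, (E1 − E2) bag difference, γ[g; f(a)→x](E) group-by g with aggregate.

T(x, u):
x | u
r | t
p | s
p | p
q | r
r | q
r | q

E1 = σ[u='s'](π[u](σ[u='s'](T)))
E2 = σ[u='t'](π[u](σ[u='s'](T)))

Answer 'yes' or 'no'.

E1 per-node cardinality:
  T → 6
  σ[u='s'](T) → 1
  π[u](σ[u='s'](T)) → 1
  σ[u='s'](π[u](σ[u='s'](T))) → 1
E2 per-node cardinality:
  T → 6
  σ[u='s'](T) → 1
  π[u](σ[u='s'](T)) → 1
  σ[u='t'](π[u](σ[u='s'](T))) → 0

E1 result:
u
s
E2 result:
u
(0 rows)
Witness: ('s',) appears 1× in E1 but 0× in E2.

no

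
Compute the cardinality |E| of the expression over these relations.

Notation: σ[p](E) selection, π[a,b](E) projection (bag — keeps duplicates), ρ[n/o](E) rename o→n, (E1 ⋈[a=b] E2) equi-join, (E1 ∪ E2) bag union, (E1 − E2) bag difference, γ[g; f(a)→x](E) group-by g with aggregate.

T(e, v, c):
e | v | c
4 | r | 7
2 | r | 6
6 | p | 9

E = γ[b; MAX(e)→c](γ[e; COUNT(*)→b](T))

Row counts bottom-up:
  T → 3
  γ[e; COUNT(*)→b](T) → 3
  γ[b; MAX(e)→c](γ[e; COUNT(*)→b](T)) → 1

|E| = 1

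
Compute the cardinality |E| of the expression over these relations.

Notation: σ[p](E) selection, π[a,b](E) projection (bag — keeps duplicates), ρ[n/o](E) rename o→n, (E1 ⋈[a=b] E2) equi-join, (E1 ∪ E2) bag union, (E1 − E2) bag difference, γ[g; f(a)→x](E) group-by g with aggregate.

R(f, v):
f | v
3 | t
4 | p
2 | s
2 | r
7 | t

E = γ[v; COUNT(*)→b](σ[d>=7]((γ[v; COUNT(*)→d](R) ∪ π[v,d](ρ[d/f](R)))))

Subexpression sizes:
  R → 5
  γ[v; COUNT(*)→d](R) → 4
  R → 5
  ρ[d/f](R) → 5
  π[v,d](ρ[d/f](R)) → 5
  (γ[v; COUNT(*)→d](R) ∪ π[v,d](ρ[d/f](R))) → 9
  σ[d>=7]((γ[v; COUNT(*)→d](R) ∪ π[v,d](ρ[d/f](R)))) → 1
  γ[v; COUNT(*)→b](σ[d>=7]((γ[v; COUNT(*)→d](R) ∪ π[v,d](ρ[d/f](R))))) → 1

|E| = 1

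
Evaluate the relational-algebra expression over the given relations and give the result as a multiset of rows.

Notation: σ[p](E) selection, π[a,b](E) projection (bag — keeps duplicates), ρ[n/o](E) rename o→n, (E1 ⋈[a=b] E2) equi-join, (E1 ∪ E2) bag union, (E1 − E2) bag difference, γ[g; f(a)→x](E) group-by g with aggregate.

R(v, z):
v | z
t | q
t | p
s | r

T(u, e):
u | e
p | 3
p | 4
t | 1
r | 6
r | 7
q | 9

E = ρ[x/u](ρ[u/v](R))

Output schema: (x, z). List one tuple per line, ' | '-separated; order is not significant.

Row counts bottom-up:
  R → 3
  ρ[u/v](R) → 3
  ρ[x/u](ρ[u/v](R)) → 3

== RESULT ==
x | z
s | r
t | p
t | q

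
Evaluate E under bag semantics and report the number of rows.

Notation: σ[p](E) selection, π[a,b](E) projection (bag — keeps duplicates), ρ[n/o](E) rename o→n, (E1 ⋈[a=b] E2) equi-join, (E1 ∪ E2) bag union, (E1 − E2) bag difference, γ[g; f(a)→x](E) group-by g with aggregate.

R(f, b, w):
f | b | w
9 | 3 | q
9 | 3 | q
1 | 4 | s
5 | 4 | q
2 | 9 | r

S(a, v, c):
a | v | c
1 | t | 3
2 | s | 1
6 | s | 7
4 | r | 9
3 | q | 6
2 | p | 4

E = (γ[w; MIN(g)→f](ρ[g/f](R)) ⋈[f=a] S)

Per-node cardinality:
  R → 5
  ρ[g/f](R) → 5
  γ[w; MIN(g)→f](ρ[g/f](R)) → 3
  S → 6
  (γ[w; MIN(g)→f](ρ[g/f](R)) ⋈[f=a] S) → 3

|E| = 3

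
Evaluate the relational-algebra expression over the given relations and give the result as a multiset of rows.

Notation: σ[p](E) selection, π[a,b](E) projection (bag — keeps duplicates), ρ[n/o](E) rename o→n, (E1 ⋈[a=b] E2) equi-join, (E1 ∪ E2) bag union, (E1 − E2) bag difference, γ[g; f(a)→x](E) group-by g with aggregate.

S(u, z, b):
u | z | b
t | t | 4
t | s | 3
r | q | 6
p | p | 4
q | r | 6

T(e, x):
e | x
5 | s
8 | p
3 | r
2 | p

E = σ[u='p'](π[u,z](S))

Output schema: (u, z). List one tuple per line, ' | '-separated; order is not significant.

Per-node cardinality:
  S → 5
  π[u,z](S) → 5
  σ[u='p'](π[u,z](S)) → 1

== RESULT ==
u | z
p | p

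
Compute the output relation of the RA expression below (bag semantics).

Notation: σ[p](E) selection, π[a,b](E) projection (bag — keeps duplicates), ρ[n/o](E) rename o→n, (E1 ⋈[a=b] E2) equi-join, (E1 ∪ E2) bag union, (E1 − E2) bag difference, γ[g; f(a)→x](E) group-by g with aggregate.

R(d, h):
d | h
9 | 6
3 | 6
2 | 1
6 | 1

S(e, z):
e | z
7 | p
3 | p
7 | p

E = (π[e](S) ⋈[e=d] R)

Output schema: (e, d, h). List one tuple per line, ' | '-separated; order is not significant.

Row counts bottom-up:
  S → 3
  π[e](S) → 3
  R → 4
  (π[e](S) ⋈[e=d] R) → 1

== RESULT ==
e | d | h
3 | 3 | 6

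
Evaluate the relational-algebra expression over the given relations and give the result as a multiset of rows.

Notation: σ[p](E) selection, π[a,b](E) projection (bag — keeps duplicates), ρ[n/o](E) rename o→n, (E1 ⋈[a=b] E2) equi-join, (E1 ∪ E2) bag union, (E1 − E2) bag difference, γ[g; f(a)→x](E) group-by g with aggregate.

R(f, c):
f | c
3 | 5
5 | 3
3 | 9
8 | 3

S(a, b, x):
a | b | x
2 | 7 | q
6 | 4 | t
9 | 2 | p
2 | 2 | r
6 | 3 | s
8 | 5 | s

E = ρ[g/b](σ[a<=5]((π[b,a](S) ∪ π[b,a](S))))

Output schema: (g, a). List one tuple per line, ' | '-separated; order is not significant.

Per-node cardinality:
  S → 6
  π[b,a](S) → 6
  S → 6
  π[b,a](S) → 6
  (π[b,a](S) ∪ π[b,a](S)) → 12
  σ[a<=5]((π[b,a](S) ∪ π[b,a](S))) → 4
  ρ[g/b](σ[a<=5]((π[b,a](S) ∪ π[b,a](S)))) → 4

== RESULT ==
g | a
2 | 2
2 | 2
7 | 2
7 | 2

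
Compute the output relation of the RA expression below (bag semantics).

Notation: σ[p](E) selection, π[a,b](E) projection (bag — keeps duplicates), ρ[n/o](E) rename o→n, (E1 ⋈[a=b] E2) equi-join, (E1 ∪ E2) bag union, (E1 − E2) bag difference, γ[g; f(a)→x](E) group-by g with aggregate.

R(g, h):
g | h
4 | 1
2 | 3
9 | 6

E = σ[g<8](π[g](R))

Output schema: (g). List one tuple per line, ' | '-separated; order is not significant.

Row counts bottom-up:
  R → 3
  π[g](R) → 3
  σ[g<8](π[g](R)) → 2

== RESULT ==
g
2
4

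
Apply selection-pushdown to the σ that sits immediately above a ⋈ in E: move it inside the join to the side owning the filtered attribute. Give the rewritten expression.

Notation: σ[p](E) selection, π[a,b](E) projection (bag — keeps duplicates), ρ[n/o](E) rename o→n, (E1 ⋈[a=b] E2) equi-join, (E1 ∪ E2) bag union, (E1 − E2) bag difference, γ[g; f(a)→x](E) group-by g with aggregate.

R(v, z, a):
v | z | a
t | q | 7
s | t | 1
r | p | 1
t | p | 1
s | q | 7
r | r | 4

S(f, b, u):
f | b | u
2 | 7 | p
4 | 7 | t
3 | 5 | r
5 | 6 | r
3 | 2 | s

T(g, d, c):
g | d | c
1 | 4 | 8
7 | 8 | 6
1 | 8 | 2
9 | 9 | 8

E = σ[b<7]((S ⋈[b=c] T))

σ filters on b, owned by the left side.
E' = (σ[b<7](S) ⋈[b=c] T)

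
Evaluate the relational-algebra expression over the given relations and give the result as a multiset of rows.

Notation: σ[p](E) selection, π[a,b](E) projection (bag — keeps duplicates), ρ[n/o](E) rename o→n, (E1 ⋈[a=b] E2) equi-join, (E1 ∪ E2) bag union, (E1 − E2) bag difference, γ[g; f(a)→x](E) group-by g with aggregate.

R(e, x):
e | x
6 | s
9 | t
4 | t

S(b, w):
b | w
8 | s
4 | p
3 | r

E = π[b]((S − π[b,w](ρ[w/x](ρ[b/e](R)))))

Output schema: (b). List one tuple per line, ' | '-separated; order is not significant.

Row counts bottom-up:
  S → 3
  R → 3
  ρ[b/e](R) → 3
  ρ[w/x](ρ[b/e](R)) → 3
  π[b,w](ρ[w/x](ρ[b/e](R))) → 3
  (S − π[b,w](ρ[w/x](ρ[b/e](R)))) → 3
  π[b]((S − π[b,w](ρ[w/x](ρ[b/e](R))))) → 3

== RESULT ==
b
3
4
8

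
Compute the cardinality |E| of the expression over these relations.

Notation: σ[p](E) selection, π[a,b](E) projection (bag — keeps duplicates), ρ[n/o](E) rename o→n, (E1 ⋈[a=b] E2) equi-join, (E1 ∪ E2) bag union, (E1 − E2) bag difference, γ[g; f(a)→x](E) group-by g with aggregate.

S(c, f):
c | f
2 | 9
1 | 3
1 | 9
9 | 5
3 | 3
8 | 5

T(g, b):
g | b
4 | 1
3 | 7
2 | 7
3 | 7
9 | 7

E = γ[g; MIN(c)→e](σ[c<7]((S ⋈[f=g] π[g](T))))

Per-node cardinality:
  S → 6
  T → 5
  π[g](T) → 5
  (S ⋈[f=g] π[g](T)) → 6
  σ[c<7]((S ⋈[f=g] π[g](T))) → 6
  γ[g; MIN(c)→e](σ[c<7]((S ⋈[f=g] π[g](T)))) → 2

|E| = 2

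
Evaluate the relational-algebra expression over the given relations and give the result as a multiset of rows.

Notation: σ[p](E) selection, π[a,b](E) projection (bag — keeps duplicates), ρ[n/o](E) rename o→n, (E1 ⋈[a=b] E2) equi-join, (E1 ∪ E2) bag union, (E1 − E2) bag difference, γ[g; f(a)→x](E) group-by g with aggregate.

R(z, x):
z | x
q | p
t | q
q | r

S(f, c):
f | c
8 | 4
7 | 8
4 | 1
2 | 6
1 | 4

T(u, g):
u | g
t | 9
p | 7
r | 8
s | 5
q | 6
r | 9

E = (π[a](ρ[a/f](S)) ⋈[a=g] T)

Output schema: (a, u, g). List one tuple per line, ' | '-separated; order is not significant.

Row counts bottom-up:
  S → 5
  ρ[a/f](S) → 5
  π[a](ρ[a/f](S)) → 5
  T → 6
  (π[a](ρ[a/f](S)) ⋈[a=g] T) → 2

== RESULT ==
a | u | g
7 | p | 7
8 | r | 8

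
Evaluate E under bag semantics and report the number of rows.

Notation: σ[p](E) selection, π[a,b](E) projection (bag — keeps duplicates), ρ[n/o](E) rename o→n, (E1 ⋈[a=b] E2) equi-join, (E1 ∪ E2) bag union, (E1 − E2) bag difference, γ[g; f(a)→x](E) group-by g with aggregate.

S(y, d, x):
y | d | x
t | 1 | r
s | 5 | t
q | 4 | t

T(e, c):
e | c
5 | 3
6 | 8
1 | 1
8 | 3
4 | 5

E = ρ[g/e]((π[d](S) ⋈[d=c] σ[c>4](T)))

Per-node cardinality:
  S → 3
  π[d](S) → 3
  T → 5
  σ[c>4](T) → 2
  (π[d](S) ⋈[d=c] σ[c>4](T)) → 1
  ρ[g/e]((π[d](S) ⋈[d=c] σ[c>4](T))) → 1

|E| = 1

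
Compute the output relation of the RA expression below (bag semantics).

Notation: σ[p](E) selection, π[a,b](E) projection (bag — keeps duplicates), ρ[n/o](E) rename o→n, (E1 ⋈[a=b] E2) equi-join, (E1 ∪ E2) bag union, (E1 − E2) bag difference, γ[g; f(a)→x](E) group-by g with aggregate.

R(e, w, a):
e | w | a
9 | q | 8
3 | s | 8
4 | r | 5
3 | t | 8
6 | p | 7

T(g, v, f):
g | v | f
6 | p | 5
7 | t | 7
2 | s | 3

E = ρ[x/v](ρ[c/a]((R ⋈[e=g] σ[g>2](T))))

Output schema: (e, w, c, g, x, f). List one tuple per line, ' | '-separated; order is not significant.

Per-node cardinality:
  R → 5
  T → 3
  σ[g>2](T) → 2
  (R ⋈[e=g] σ[g>2](T)) → 1
  ρ[c/a]((R ⋈[e=g] σ[g>2](T))) → 1
  ρ[x/v](ρ[c/a]((R ⋈[e=g] σ[g>2](T)))) → 1

== RESULT ==
e | w | c | g | x | f
6 | p | 7 | 6 | p | 5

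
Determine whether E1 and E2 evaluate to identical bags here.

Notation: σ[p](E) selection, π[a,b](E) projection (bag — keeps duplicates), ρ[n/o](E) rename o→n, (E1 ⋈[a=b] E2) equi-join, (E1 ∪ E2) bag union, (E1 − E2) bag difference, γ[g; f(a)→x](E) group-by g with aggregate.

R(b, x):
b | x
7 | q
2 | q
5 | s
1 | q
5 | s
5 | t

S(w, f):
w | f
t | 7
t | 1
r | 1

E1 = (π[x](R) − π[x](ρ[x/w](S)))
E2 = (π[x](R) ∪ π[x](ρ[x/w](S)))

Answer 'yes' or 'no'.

E1 row counts bottom-up:
  R → 6
  π[x](R) → 6
  S → 3
  ρ[x/w](S) → 3
  π[x](ρ[x/w](S)) → 3
  (π[x](R) − π[x](ρ[x/w](S))) → 5
E2 row counts bottom-up:
  R → 6
  π[x](R) → 6
  S → 3
  ρ[x/w](S) → 3
  π[x](ρ[x/w](S)) → 3
  (π[x](R) ∪ π[x](ρ[x/w](S))) → 9

E1 result:
x
q
q
q
s
s
E2 result:
x
q
q
q
r
s
s
t
t
t
Witness: ('t',) appears 0× in E1 but 3× in E2.

no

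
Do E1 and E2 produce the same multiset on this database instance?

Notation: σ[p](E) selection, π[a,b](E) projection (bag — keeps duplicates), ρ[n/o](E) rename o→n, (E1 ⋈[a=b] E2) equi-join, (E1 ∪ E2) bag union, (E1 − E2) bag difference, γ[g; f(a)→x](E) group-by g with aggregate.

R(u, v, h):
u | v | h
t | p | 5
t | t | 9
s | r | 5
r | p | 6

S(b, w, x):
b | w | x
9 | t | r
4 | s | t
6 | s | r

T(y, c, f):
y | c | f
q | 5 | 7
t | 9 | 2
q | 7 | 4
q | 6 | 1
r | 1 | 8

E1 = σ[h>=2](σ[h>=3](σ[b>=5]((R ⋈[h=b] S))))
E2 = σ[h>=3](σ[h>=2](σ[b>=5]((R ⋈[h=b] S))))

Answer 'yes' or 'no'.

E1 stepwise |·|:
  R → 4
  S → 3
  (R ⋈[h=b] S) → 2
  σ[b>=5]((R ⋈[h=b] S)) → 2
  σ[h>=3](σ[b>=5]((R ⋈[h=b] S))) → 2
  σ[h>=2](σ[h>=3](σ[b>=5]((R ⋈[h=b] S)))) → 2
E2 stepwise |·|:
  R → 4
  S → 3
  (R ⋈[h=b] S) → 2
  σ[b>=5]((R ⋈[h=b] S)) → 2
  σ[h>=2](σ[b>=5]((R ⋈[h=b] S))) → 2
  σ[h>=3](σ[h>=2](σ[b>=5]((R ⋈[h=b] S)))) → 2

E1 and E2 produce the same multiset:
u | v | h | b | w | x
r | p | 6 | 6 | s | r
t | t | 9 | 9 | t | r

yes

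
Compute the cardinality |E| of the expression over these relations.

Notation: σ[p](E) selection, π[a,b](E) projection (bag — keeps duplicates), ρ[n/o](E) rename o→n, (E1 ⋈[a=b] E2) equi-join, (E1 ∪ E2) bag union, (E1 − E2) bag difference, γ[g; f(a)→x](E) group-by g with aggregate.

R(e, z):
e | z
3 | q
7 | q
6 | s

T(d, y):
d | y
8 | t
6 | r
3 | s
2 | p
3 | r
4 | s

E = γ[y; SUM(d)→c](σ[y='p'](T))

Subexpression sizes:
  T → 6
  σ[y='p'](T) → 1
  γ[y; SUM(d)→c](σ[y='p'](T)) → 1

|E| = 1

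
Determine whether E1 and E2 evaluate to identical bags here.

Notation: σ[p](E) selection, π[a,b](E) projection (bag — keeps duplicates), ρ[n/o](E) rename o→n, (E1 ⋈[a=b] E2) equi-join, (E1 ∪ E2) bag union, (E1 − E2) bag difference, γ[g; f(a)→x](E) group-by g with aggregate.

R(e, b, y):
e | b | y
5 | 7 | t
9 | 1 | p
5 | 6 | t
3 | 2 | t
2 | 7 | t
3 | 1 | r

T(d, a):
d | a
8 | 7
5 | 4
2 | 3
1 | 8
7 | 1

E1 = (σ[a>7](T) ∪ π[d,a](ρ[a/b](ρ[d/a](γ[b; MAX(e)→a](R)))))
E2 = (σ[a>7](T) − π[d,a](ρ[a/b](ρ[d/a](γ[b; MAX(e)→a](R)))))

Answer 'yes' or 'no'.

E1 stepwise |·|:
  T → 5
  σ[a>7](T) → 1
  R → 6
  γ[b; MAX(e)→a](R) → 4
  ρ[d/a](γ[b; MAX(e)→a](R)) → 4
  ρ[a/b](ρ[d/a](γ[b; MAX(e)→a](R))) → 4
  π[d,a](ρ[a/b](ρ[d/a](γ[b; MAX(e)→a](R)))) → 4
  (σ[a>7](T) ∪ π[d,a](ρ[a/b](ρ[d/a](γ[b; MAX(e)→a](R))))) → 5
E2 stepwise |·|:
  T → 5
  σ[a>7](T) → 1
  R → 6
  γ[b; MAX(e)→a](R) → 4
  ρ[d/a](γ[b; MAX(e)→a](R)) → 4
  ρ[a/b](ρ[d/a](γ[b; MAX(e)→a](R))) → 4
  π[d,a](ρ[a/b](ρ[d/a](γ[b; MAX(e)→a](R)))) → 4
  (σ[a>7](T) − π[d,a](ρ[a/b](ρ[d/a](γ[b; MAX(e)→a](R))))) → 1

E1 result:
d | a
1 | 8
3 | 2
5 | 6
5 | 7
9 | 1
E2 result:
d | a
1 | 8
Witness: (5, 6) appears 1× in E1 but 0× in E2.

no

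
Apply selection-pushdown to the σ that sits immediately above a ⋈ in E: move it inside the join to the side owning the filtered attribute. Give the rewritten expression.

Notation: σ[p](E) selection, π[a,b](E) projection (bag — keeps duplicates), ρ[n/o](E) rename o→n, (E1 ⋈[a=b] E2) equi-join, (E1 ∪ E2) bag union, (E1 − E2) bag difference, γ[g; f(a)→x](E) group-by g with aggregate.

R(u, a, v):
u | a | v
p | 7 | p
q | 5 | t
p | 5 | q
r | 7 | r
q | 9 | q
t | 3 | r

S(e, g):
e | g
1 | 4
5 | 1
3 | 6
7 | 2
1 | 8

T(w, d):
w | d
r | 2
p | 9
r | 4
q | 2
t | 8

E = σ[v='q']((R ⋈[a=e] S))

σ filters on v, owned by the left side.
E' = (σ[v='q'](R) ⋈[a=e] S)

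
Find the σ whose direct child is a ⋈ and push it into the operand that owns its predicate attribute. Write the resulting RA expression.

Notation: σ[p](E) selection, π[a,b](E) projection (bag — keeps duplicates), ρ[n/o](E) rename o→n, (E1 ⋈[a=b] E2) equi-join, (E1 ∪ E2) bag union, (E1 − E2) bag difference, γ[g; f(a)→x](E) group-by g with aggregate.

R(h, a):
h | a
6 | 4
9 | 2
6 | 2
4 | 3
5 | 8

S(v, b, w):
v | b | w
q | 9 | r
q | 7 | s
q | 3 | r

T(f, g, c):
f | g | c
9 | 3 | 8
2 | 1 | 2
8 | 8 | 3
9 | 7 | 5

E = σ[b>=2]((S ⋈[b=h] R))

σ filters on b, owned by the left side.
E' = (σ[b>=2](S) ⋈[b=h] R)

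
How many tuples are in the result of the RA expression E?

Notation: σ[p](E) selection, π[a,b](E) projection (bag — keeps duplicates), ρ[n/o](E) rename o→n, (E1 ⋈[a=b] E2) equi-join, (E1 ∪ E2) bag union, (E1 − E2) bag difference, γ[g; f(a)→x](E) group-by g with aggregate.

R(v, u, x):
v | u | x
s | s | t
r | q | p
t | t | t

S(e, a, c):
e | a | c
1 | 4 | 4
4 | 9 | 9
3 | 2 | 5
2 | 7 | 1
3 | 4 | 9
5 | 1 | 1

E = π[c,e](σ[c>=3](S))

Per-node cardinality:
  S → 6
  σ[c>=3](S) → 4
  π[c,e](σ[c>=3](S)) → 4

|E| = 4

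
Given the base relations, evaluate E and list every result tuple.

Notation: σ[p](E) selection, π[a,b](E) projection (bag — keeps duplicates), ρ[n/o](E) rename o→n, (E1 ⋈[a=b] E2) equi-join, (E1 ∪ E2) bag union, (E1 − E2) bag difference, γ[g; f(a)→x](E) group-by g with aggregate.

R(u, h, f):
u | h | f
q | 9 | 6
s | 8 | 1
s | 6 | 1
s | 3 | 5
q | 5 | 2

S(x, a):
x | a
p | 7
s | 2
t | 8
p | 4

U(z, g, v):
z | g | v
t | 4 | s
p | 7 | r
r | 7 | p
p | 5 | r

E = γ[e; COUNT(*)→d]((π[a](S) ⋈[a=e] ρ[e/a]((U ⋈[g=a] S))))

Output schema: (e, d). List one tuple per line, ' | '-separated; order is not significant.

Subexpression sizes:
  S → 4
  π[a](S) → 4
  U → 4
  S → 4
  (U ⋈[g=a] S) → 3
  ρ[e/a]((U ⋈[g=a] S)) → 3
  (π[a](S) ⋈[a=e] ρ[e/a]((U ⋈[g=a] S))) → 3
  γ[e; COUNT(*)→d]((π[a](S) ⋈[a=e] ρ[e/a]((U ⋈[g=a] S)))) → 2

== RESULT ==
e | d
4 | 1
7 | 2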